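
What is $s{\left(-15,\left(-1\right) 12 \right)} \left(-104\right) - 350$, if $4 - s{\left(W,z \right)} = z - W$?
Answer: $-454$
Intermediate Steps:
$s{\left(W,z \right)} = 4 + W - z$ ($s{\left(W,z \right)} = 4 - \left(z - W\right) = 4 + \left(W - z\right) = 4 + W - z$)
$s{\left(-15,\left(-1\right) 12 \right)} \left(-104\right) - 350 = \left(4 - 15 - \left(-1\right) 12\right) \left(-104\right) - 350 = \left(4 - 15 - -12\right) \left(-104\right) - 350 = \left(4 - 15 + 12\right) \left(-104\right) - 350 = 1 \left(-104\right) - 350 = -104 - 350 = -454$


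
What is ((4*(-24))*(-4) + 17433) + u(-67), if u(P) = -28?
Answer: 17789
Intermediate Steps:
((4*(-24))*(-4) + 17433) + u(-67) = ((4*(-24))*(-4) + 17433) - 28 = (-96*(-4) + 17433) - 28 = (384 + 17433) - 28 = 17817 - 28 = 17789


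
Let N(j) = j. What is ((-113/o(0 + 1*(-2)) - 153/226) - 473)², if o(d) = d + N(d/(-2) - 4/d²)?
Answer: 2222273881/12769 ≈ 1.7404e+5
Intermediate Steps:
o(d) = d/2 - 4/d² (o(d) = d + (d/(-2) - 4/d²) = d + (d*(-½) - 4/d²) = d + (-d/2 - 4/d²) = d + (-4/d² - d/2) = d/2 - 4/d²)
((-113/o(0 + 1*(-2)) - 153/226) - 473)² = ((-113/((0 + 1*(-2))/2 - 4/(0 + 1*(-2))²) - 153/226) - 473)² = ((-113/((0 - 2)/2 - 4/(0 - 2)²) - 153*1/226) - 473)² = ((-113/((½)*(-2) - 4/(-2)²) - 153/226) - 473)² = ((-113/(-1 - 4*¼) - 153/226) - 473)² = ((-113/(-1 - 1) - 153/226) - 473)² = ((-113/(-2) - 153/226) - 473)² = ((-113*(-½) - 153/226) - 473)² = ((113/2 - 153/226) - 473)² = (6308/113 - 473)² = (-47141/113)² = 2222273881/12769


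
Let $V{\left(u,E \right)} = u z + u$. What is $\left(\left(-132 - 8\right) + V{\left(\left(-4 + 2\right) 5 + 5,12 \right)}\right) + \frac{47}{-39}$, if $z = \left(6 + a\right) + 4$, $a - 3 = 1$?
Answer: $- \frac{8432}{39} \approx -216.21$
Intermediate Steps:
$a = 4$ ($a = 3 + 1 = 4$)
$z = 14$ ($z = \left(6 + 4\right) + 4 = 10 + 4 = 14$)
$V{\left(u,E \right)} = 15 u$ ($V{\left(u,E \right)} = u 14 + u = 14 u + u = 15 u$)
$\left(\left(-132 - 8\right) + V{\left(\left(-4 + 2\right) 5 + 5,12 \right)}\right) + \frac{47}{-39} = \left(\left(-132 - 8\right) + 15 \left(\left(-4 + 2\right) 5 + 5\right)\right) + \frac{47}{-39} = \left(\left(-132 - 8\right) + 15 \left(\left(-2\right) 5 + 5\right)\right) + 47 \left(- \frac{1}{39}\right) = \left(-140 + 15 \left(-10 + 5\right)\right) - \frac{47}{39} = \left(-140 + 15 \left(-5\right)\right) - \frac{47}{39} = \left(-140 - 75\right) - \frac{47}{39} = -215 - \frac{47}{39} = - \frac{8432}{39}$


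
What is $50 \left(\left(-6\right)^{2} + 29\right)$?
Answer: $3250$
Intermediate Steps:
$50 \left(\left(-6\right)^{2} + 29\right) = 50 \left(36 + 29\right) = 50 \cdot 65 = 3250$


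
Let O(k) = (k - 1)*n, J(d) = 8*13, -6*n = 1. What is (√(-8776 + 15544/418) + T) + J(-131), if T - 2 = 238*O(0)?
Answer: 437/3 + 2*I*√95430027/209 ≈ 145.67 + 93.482*I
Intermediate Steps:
n = -⅙ (n = -⅙*1 = -⅙ ≈ -0.16667)
J(d) = 104
O(k) = ⅙ - k/6 (O(k) = (k - 1)*(-⅙) = (-1 + k)*(-⅙) = ⅙ - k/6)
T = 125/3 (T = 2 + 238*(⅙ - ⅙*0) = 2 + 238*(⅙ + 0) = 2 + 238*(⅙) = 2 + 119/3 = 125/3 ≈ 41.667)
(√(-8776 + 15544/418) + T) + J(-131) = (√(-8776 + 15544/418) + 125/3) + 104 = (√(-8776 + 15544*(1/418)) + 125/3) + 104 = (√(-8776 + 7772/209) + 125/3) + 104 = (√(-1826412/209) + 125/3) + 104 = (2*I*√95430027/209 + 125/3) + 104 = (125/3 + 2*I*√95430027/209) + 104 = 437/3 + 2*I*√95430027/209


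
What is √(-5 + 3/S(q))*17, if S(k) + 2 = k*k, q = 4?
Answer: 17*I*√938/14 ≈ 37.19*I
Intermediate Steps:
S(k) = -2 + k² (S(k) = -2 + k*k = -2 + k²)
√(-5 + 3/S(q))*17 = √(-5 + 3/(-2 + 4²))*17 = √(-5 + 3/(-2 + 16))*17 = √(-5 + 3/14)*17 = √(-67/14)*17 = (I*√938/14)*17 = 17*I*√938/14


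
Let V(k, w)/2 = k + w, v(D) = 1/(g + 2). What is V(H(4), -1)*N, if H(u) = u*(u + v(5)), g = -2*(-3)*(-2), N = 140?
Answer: 4088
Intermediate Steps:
g = -12 (g = 6*(-2) = -12)
v(D) = -⅒ (v(D) = 1/(-12 + 2) = 1/(-10) = -⅒)
H(u) = u*(-⅒ + u) (H(u) = u*(u - ⅒) = u*(-⅒ + u))
V(k, w) = 2*k + 2*w (V(k, w) = 2*(k + w) = 2*k + 2*w)
V(H(4), -1)*N = (2*(4*(-⅒ + 4)) + 2*(-1))*140 = (2*(4*(39/10)) - 2)*140 = (2*(78/5) - 2)*140 = (156/5 - 2)*140 = (146/5)*140 = 4088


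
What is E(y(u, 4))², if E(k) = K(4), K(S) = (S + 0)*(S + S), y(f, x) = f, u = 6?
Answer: 1024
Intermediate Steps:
K(S) = 2*S² (K(S) = S*(2*S) = 2*S²)
E(k) = 32 (E(k) = 2*4² = 2*16 = 32)
E(y(u, 4))² = 32² = 1024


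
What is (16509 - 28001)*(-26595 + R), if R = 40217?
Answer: -156544024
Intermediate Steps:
(16509 - 28001)*(-26595 + R) = (16509 - 28001)*(-26595 + 40217) = -11492*13622 = -156544024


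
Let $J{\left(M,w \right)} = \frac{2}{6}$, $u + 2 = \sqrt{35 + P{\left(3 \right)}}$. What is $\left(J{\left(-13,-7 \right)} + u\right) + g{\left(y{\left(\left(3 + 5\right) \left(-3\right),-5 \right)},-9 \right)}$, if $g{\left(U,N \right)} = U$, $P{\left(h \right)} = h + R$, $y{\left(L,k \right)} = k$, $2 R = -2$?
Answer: $- \frac{20}{3} + \sqrt{37} \approx -0.5839$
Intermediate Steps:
$R = -1$ ($R = \frac{1}{2} \left(-2\right) = -1$)
$P{\left(h \right)} = -1 + h$ ($P{\left(h \right)} = h - 1 = -1 + h$)
$u = -2 + \sqrt{37}$ ($u = -2 + \sqrt{35 + \left(-1 + 3\right)} = -2 + \sqrt{35 + 2} = -2 + \sqrt{37} \approx 4.0828$)
$J{\left(M,w \right)} = \frac{1}{3}$ ($J{\left(M,w \right)} = 2 \cdot \frac{1}{6} = \frac{1}{3}$)
$\left(J{\left(-13,-7 \right)} + u\right) + g{\left(y{\left(\left(3 + 5\right) \left(-3\right),-5 \right)},-9 \right)} = \left(\frac{1}{3} - \left(2 - \sqrt{37}\right)\right) - 5 = \left(- \frac{5}{3} + \sqrt{37}\right) - 5 = - \frac{20}{3} + \sqrt{37}$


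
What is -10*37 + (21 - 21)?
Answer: -370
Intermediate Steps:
-10*37 + (21 - 21) = -370 + 0 = -370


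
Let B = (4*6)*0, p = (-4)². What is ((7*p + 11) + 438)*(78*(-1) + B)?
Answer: -43758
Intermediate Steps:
p = 16
B = 0 (B = 24*0 = 0)
((7*p + 11) + 438)*(78*(-1) + B) = ((7*16 + 11) + 438)*(78*(-1) + 0) = ((112 + 11) + 438)*(-78 + 0) = (123 + 438)*(-78) = 561*(-78) = -43758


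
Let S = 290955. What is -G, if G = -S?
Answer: 290955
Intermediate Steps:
G = -290955 (G = -1*290955 = -290955)
-G = -1*(-290955) = 290955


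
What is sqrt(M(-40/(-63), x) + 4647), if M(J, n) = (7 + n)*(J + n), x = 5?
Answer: sqrt(2079147)/21 ≈ 68.663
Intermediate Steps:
sqrt(M(-40/(-63), x) + 4647) = sqrt((5**2 + 7*(-40/(-63)) + 7*5 - 40/(-63)*5) + 4647) = sqrt((25 + 7*(-40*(-1/63)) + 35 - 40*(-1/63)*5) + 4647) = sqrt((25 + 7*(40/63) + 35 + (40/63)*5) + 4647) = sqrt((25 + 40/9 + 35 + 200/63) + 4647) = sqrt(1420/21 + 4647) = sqrt(99007/21) = sqrt(2079147)/21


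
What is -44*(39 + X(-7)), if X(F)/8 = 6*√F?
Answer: -1716 - 2112*I*√7 ≈ -1716.0 - 5587.8*I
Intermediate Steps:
X(F) = 48*√F (X(F) = 8*(6*√F) = 48*√F)
-44*(39 + X(-7)) = -44*(39 + 48*√(-7)) = -44*(39 + 48*(I*√7)) = -44*(39 + 48*I*√7) = -1716 - 2112*I*√7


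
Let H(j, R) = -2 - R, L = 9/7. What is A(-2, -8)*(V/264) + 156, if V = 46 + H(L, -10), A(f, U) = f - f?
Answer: 156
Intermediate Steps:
L = 9/7 (L = 9*(⅐) = 9/7 ≈ 1.2857)
A(f, U) = 0
V = 54 (V = 46 + (-2 - 1*(-10)) = 46 + (-2 + 10) = 46 + 8 = 54)
A(-2, -8)*(V/264) + 156 = 0*(54/264) + 156 = 0*(54*(1/264)) + 156 = 0*(9/44) + 156 = 0 + 156 = 156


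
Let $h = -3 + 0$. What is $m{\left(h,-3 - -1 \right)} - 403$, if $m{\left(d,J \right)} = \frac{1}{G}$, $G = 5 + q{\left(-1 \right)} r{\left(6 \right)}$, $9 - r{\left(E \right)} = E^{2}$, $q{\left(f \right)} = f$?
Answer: $- \frac{12895}{32} \approx -402.97$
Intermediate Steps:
$r{\left(E \right)} = 9 - E^{2}$
$G = 32$ ($G = 5 - \left(9 - 6^{2}\right) = 5 - \left(9 - 36\right) = 5 - -27 = 5 + 27 = 32$)
$h = -3$
$m{\left(d,J \right)} = \frac{1}{32}$
$m{\left(h,-3 - -1 \right)} - 403 = \frac{1}{32} - 403 = - \frac{12895}{32}$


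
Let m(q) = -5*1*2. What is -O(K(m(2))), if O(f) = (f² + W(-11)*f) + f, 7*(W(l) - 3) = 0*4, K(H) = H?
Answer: -60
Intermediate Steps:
m(q) = -10 (m(q) = -5*2 = -10)
W(l) = 3 (W(l) = 3 + (0*4)/7 = 3 + (⅐)*0 = 3 + 0 = 3)
O(f) = f² + 4*f (O(f) = (f² + 3*f) + f = f² + 4*f)
-O(K(m(2))) = -(-10)*(4 - 10) = -(-10)*(-6) = -1*60 = -60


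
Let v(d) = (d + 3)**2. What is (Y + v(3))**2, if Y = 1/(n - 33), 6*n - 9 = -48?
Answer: 8076964/6241 ≈ 1294.2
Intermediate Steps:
n = -13/2 (n = 3/2 + (1/6)*(-48) = 3/2 - 8 = -13/2 ≈ -6.5000)
Y = -2/79 (Y = 1/(-13/2 - 33) = 1/(-79/2) = -2/79 ≈ -0.025316)
v(d) = (3 + d)**2
(Y + v(3))**2 = (-2/79 + (3 + 3)**2)**2 = (-2/79 + 6**2)**2 = (-2/79 + 36)**2 = (2842/79)**2 = 8076964/6241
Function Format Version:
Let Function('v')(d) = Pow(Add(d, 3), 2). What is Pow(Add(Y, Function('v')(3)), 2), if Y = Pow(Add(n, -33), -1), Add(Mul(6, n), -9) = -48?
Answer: Rational(8076964, 6241) ≈ 1294.2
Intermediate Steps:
n = Rational(-13, 2) (n = Add(Rational(3, 2), Mul(Rational(1, 6), -48)) = Add(Rational(3, 2), -8) = Rational(-13, 2) ≈ -6.5000)
Y = Rational(-2, 79) (Y = Pow(Add(Rational(-13, 2), -33), -1) = Pow(Rational(-79, 2), -1) = Rational(-2, 79) ≈ -0.025316)
Function('v')(d) = Pow(Add(3, d), 2)
Pow(Add(Y, Function('v')(3)), 2) = Pow(Add(Rational(-2, 79), Pow(Add(3, 3), 2)), 2) = Pow(Add(Rational(-2, 79), Pow(6, 2)), 2) = Pow(Add(Rational(-2, 79), 36), 2) = Pow(Rational(2842, 79), 2) = Rational(8076964, 6241)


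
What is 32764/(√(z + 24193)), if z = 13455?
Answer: 8191*√2353/2353 ≈ 168.86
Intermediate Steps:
32764/(√(z + 24193)) = 32764/(√(13455 + 24193)) = 32764/(√37648) = 32764/((4*√2353)) = 32764*(√2353/9412) = 8191*√2353/2353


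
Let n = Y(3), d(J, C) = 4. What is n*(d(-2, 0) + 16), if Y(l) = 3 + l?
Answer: 120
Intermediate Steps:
n = 6 (n = 3 + 3 = 6)
n*(d(-2, 0) + 16) = 6*(4 + 16) = 6*20 = 120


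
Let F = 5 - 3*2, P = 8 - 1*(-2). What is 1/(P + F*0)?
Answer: ⅒ ≈ 0.10000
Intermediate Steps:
P = 10 (P = 8 + 2 = 10)
F = -1 (F = 5 - 6 = -1)
1/(P + F*0) = 1/(10 - 1*0) = 1/(10 + 0) = 1/10 = ⅒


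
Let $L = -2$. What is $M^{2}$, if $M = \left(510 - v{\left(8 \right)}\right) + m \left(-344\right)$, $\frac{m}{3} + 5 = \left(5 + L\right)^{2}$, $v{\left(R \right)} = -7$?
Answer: $13039321$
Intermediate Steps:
$m = 12$ ($m = -15 + 3 \left(5 - 2\right)^{2} = -15 + 3 \cdot 3^{2} = -15 + 3 \cdot 9 = -15 + 27 = 12$)
$M = -3611$ ($M = \left(510 - -7\right) + 12 \left(-344\right) = \left(510 + 7\right) - 4128 = 517 - 4128 = -3611$)
$M^{2} = \left(-3611\right)^{2} = 13039321$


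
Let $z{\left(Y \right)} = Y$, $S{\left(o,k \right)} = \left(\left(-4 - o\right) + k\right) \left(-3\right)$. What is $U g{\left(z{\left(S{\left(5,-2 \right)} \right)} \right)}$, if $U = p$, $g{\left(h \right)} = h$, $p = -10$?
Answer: $-330$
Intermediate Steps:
$S{\left(o,k \right)} = 12 - 3 k + 3 o$ ($S{\left(o,k \right)} = \left(-4 + k - o\right) \left(-3\right) = 12 - 3 k + 3 o$)
$U = -10$
$U g{\left(z{\left(S{\left(5,-2 \right)} \right)} \right)} = - 10 \left(12 - -6 + 3 \cdot 5\right) = - 10 \left(12 + 6 + 15\right) = \left(-10\right) 33 = -330$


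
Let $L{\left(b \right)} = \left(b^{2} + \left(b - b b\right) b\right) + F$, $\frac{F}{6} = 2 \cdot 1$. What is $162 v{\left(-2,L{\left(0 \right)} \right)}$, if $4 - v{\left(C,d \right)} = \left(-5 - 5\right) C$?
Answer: $-2592$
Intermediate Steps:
$F = 12$ ($F = 6 \cdot 2 \cdot 1 = 6 \cdot 2 = 12$)
$L{\left(b \right)} = 12 + b^{2} + b \left(b - b^{2}\right)$ ($L{\left(b \right)} = \left(b^{2} + \left(b - b b\right) b\right) + 12 = \left(b^{2} + \left(b - b^{2}\right) b\right) + 12 = \left(b^{2} + b \left(b - b^{2}\right)\right) + 12 = 12 + b^{2} + b \left(b - b^{2}\right)$)
$v{\left(C,d \right)} = 4 + 10 C$ ($v{\left(C,d \right)} = 4 - \left(-5 - 5\right) C = 4 - - 10 C = 4 + 10 C$)
$162 v{\left(-2,L{\left(0 \right)} \right)} = 162 \left(4 + 10 \left(-2\right)\right) = 162 \left(4 - 20\right) = 162 \left(-16\right) = -2592$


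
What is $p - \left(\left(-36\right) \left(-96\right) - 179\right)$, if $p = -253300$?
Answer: $-256577$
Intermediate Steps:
$p - \left(\left(-36\right) \left(-96\right) - 179\right) = -253300 - \left(\left(-36\right) \left(-96\right) - 179\right) = -253300 - \left(3456 - 179\right) = -253300 - 3277 = -256577$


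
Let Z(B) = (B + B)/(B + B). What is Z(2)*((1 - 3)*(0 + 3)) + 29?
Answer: 23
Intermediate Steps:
Z(B) = 1 (Z(B) = (2*B)/((2*B)) = (2*B)*(1/(2*B)) = 1)
Z(2)*((1 - 3)*(0 + 3)) + 29 = 1*((1 - 3)*(0 + 3)) + 29 = 1*(-2*3) + 29 = 1*(-6) + 29 = -6 + 29 = 23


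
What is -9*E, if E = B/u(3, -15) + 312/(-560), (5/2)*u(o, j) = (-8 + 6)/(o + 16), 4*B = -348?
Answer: -2602773/140 ≈ -18591.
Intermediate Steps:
B = -87 (B = (¼)*(-348) = -87)
u(o, j) = -4/(5*(16 + o)) (u(o, j) = 2*((-8 + 6)/(o + 16))/5 = 2*(-2/(16 + o))/5 = -4/(5*(16 + o)))
E = 289197/140 (E = -87/((-4/(80 + 5*3))) + 312/(-560) = -87/((-4/(80 + 15))) + 312*(-1/560) = -87/((-4/95)) - 39/70 = -87/((-4*1/95)) - 39/70 = -87/(-4/95) - 39/70 = -87*(-95/4) - 39/70 = 8265/4 - 39/70 = 289197/140 ≈ 2065.7)
-9*E = -9*289197/140 = -2602773/140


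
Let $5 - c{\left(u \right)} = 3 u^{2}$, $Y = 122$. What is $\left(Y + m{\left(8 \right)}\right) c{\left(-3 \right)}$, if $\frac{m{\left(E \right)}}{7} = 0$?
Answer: $-2684$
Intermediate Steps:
$m{\left(E \right)} = 0$ ($m{\left(E \right)} = 7 \cdot 0 = 0$)
$c{\left(u \right)} = 5 - 3 u^{2}$
$\left(Y + m{\left(8 \right)}\right) c{\left(-3 \right)} = \left(122 + 0\right) \left(5 - 3 \left(-3\right)^{2}\right) = 122 \left(5 - 27\right) = 122 \left(-22\right) = -2684$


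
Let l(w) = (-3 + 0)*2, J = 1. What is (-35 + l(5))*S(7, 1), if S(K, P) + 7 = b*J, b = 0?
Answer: 287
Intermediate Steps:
l(w) = -6 (l(w) = -3*2 = -6)
S(K, P) = -7 (S(K, P) = -7 + 0*1 = -7 + 0 = -7)
(-35 + l(5))*S(7, 1) = (-35 - 6)*(-7) = -41*(-7) = 287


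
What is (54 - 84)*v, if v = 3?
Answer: -90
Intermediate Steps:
(54 - 84)*v = (54 - 84)*3 = -30*3 = -90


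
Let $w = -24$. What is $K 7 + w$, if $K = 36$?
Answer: $228$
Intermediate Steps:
$K 7 + w = 36 \cdot 7 - 24 = 252 - 24 = 228$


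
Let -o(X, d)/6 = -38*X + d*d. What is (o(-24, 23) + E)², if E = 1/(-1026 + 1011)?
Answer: 16819755481/225 ≈ 7.4754e+7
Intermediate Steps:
o(X, d) = -6*d² + 228*X (o(X, d) = -6*(-38*X + d*d) = -6*(-38*X + d²) = -6*(d² - 38*X) = -6*d² + 228*X)
E = -1/15 (E = 1/(-15) = -1/15 ≈ -0.066667)
(o(-24, 23) + E)² = ((-6*23² + 228*(-24)) - 1/15)² = ((-6*529 - 5472) - 1/15)² = ((-3174 - 5472) - 1/15)² = (-8646 - 1/15)² = (-129691/15)² = 16819755481/225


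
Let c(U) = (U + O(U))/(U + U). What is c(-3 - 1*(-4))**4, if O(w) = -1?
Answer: 0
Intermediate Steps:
c(U) = (-1 + U)/(2*U) (c(U) = (U - 1)/(U + U) = (-1 + U)/((2*U)) = (-1 + U)*(1/(2*U)) = (-1 + U)/(2*U))
c(-3 - 1*(-4))**4 = ((-1 + (-3 - 1*(-4)))/(2*(-3 - 1*(-4))))**4 = ((-1 + (-3 + 4))/(2*(-3 + 4)))**4 = ((1/2)*(-1 + 1)/1)**4 = ((1/2)*1*0)**4 = 0**4 = 0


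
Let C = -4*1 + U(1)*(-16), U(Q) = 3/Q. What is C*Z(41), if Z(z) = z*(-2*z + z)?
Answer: 87412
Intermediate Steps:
Z(z) = -z**2 (Z(z) = z*(-z) = -z**2)
C = -52 (C = -4*1 + (3/1)*(-16) = -4 + (3*1)*(-16) = -4 + 3*(-16) = -4 - 48 = -52)
C*Z(41) = -(-52)*41**2 = -(-52)*1681 = -52*(-1681) = 87412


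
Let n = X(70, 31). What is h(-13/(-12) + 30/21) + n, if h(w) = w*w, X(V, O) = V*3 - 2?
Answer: 1512169/7056 ≈ 214.31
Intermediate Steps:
X(V, O) = -2 + 3*V (X(V, O) = 3*V - 2 = -2 + 3*V)
n = 208 (n = -2 + 3*70 = -2 + 210 = 208)
h(w) = w²
h(-13/(-12) + 30/21) + n = (-13/(-12) + 30/21)² + 208 = (-13*(-1/12) + 30*(1/21))² + 208 = (13/12 + 10/7)² + 208 = (211/84)² + 208 = 44521/7056 + 208 = 1512169/7056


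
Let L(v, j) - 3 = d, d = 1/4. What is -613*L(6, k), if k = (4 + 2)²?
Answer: -7969/4 ≈ -1992.3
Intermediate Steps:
k = 36 (k = 6² = 36)
d = ¼ ≈ 0.25000
L(v, j) = 13/4 (L(v, j) = 3 + ¼ = 13/4)
-613*L(6, k) = -613*13/4 = -7969/4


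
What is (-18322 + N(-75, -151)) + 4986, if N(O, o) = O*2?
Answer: -13486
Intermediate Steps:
N(O, o) = 2*O
(-18322 + N(-75, -151)) + 4986 = (-18322 + 2*(-75)) + 4986 = (-18322 - 150) + 4986 = -18472 + 4986 = -13486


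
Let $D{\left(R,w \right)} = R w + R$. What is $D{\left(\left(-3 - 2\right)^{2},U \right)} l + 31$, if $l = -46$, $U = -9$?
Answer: $9231$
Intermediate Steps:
$D{\left(R,w \right)} = R + R w$
$D{\left(\left(-3 - 2\right)^{2},U \right)} l + 31 = \left(-3 - 2\right)^{2} \left(1 - 9\right) \left(-46\right) + 31 = \left(-5\right)^{2} \left(-8\right) \left(-46\right) + 31 = 25 \left(-8\right) \left(-46\right) + 31 = \left(-200\right) \left(-46\right) + 31 = 9200 + 31 = 9231$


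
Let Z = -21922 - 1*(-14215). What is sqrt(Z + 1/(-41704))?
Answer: I*sqrt(3351049112554)/20852 ≈ 87.79*I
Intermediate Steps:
Z = -7707 (Z = -21922 + 14215 = -7707)
sqrt(Z + 1/(-41704)) = sqrt(-7707 + 1/(-41704)) = sqrt(-7707 - 1/41704) = sqrt(-321412729/41704) = I*sqrt(3351049112554)/20852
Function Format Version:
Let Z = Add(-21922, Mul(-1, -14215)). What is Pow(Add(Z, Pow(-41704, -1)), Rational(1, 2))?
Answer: Mul(Rational(1, 20852), I, Pow(3351049112554, Rational(1, 2))) ≈ Mul(87.790, I)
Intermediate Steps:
Z = -7707 (Z = Add(-21922, 14215) = -7707)
Pow(Add(Z, Pow(-41704, -1)), Rational(1, 2)) = Pow(Add(-7707, Pow(-41704, -1)), Rational(1, 2)) = Pow(Add(-7707, Rational(-1, 41704)), Rational(1, 2)) = Pow(Rational(-321412729, 41704), Rational(1, 2)) = Mul(Rational(1, 20852), I, Pow(3351049112554, Rational(1, 2)))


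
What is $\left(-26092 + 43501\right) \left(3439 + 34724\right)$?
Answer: $664379667$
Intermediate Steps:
$\left(-26092 + 43501\right) \left(3439 + 34724\right) = 17409 \cdot 38163 = 664379667$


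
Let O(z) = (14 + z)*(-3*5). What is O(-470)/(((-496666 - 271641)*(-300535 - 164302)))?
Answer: 6840/357137520959 ≈ 1.9152e-8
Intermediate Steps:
O(z) = -210 - 15*z (O(z) = (14 + z)*(-15) = -210 - 15*z)
O(-470)/(((-496666 - 271641)*(-300535 - 164302))) = (-210 - 15*(-470))/(((-496666 - 271641)*(-300535 - 164302))) = (-210 + 7050)/((-768307*(-464837))) = 6840/357137520959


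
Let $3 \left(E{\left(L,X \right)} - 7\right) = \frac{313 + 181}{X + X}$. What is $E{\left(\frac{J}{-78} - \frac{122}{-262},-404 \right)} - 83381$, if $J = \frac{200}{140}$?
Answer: $- \frac{101049535}{1212} \approx -83374.0$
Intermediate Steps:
$J = \frac{10}{7}$ ($J = 200 \cdot \frac{1}{140} = \frac{10}{7} \approx 1.4286$)
$E{\left(L,X \right)} = 7 + \frac{247}{3 X}$ ($E{\left(L,X \right)} = 7 + \frac{\left(313 + 181\right) \frac{1}{X + X}}{3} = 7 + \frac{494 \frac{1}{2 X}}{3} = 7 + \frac{247 \frac{1}{X}}{3} = 7 + \frac{247}{3 X}$)
$E{\left(\frac{J}{-78} - \frac{122}{-262},-404 \right)} - 83381 = \left(7 + \frac{247}{3 \left(-404\right)}\right) - 83381 = \left(7 + \frac{247}{3} \left(- \frac{1}{404}\right)\right) - 83381 = \left(7 - \frac{247}{1212}\right) - 83381 = \frac{8237}{1212} - 83381 = - \frac{101049535}{1212}$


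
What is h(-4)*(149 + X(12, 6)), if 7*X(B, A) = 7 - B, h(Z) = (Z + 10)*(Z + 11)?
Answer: 6228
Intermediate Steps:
h(Z) = (10 + Z)*(11 + Z)
X(B, A) = 1 - B/7 (X(B, A) = (7 - B)/7 = 1 - B/7)
h(-4)*(149 + X(12, 6)) = (110 + (-4)² + 21*(-4))*(149 + (1 - ⅐*12)) = (110 + 16 - 84)*(149 + (1 - 12/7)) = 42*(149 - 5/7) = 42*(1038/7) = 6228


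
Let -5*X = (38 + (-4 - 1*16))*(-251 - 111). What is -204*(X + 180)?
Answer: -1512864/5 ≈ -3.0257e+5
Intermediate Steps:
X = 6516/5 (X = -(38 + (-4 - 1*16))*(-251 - 111)/5 = -(38 + (-4 - 16))*(-362)/5 = -(38 - 20)*(-362)/5 = -18*(-362)/5 = -⅕*(-6516) = 6516/5 ≈ 1303.2)
-204*(X + 180) = -204*(6516/5 + 180) = -204*7416/5 = -1512864/5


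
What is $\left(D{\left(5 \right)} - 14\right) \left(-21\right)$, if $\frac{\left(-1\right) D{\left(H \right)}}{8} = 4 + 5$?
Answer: $1806$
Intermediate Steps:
$D{\left(H \right)} = -72$ ($D{\left(H \right)} = - 8 \left(4 + 5\right) = \left(-8\right) 9 = -72$)
$\left(D{\left(5 \right)} - 14\right) \left(-21\right) = \left(-72 - 14\right) \left(-21\right) = \left(-86\right) \left(-21\right) = 1806$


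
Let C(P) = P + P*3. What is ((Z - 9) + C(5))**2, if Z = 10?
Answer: 441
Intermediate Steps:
C(P) = 4*P (C(P) = P + 3*P = 4*P)
((Z - 9) + C(5))**2 = ((10 - 9) + 4*5)**2 = (1 + 20)**2 = 21**2 = 441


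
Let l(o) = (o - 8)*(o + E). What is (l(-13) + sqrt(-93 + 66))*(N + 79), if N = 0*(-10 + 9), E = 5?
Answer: 13272 + 237*I*sqrt(3) ≈ 13272.0 + 410.5*I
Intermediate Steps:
l(o) = (-8 + o)*(5 + o) (l(o) = (o - 8)*(o + 5) = (-8 + o)*(5 + o))
N = 0 (N = 0*(-1) = 0)
(l(-13) + sqrt(-93 + 66))*(N + 79) = ((-40 + (-13)**2 - 3*(-13)) + sqrt(-93 + 66))*(0 + 79) = ((-40 + 169 + 39) + sqrt(-27))*79 = (168 + 3*I*sqrt(3))*79 = 13272 + 237*I*sqrt(3)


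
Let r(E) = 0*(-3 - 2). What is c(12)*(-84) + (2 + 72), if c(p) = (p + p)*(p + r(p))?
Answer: -24118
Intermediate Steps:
r(E) = 0 (r(E) = 0*(-5) = 0)
c(p) = 2*p² (c(p) = (p + p)*(p + 0) = (2*p)*p = 2*p²)
c(12)*(-84) + (2 + 72) = (2*12²)*(-84) + (2 + 72) = (2*144)*(-84) + 74 = 288*(-84) + 74 = -24192 + 74 = -24118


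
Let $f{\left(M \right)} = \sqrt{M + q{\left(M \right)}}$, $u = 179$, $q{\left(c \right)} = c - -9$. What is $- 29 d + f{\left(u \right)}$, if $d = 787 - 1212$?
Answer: $12325 + \sqrt{367} \approx 12344.0$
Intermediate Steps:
$d = -425$ ($d = 787 - 1212 = -425$)
$q{\left(c \right)} = 9 + c$ ($q{\left(c \right)} = c + 9 = 9 + c$)
$f{\left(M \right)} = \sqrt{9 + 2 M}$ ($f{\left(M \right)} = \sqrt{M + \left(9 + M\right)} = \sqrt{9 + 2 M}$)
$- 29 d + f{\left(u \right)} = \left(-29\right) \left(-425\right) + \sqrt{9 + 2 \cdot 179} = 12325 + \sqrt{9 + 358} = 12325 + \sqrt{367}$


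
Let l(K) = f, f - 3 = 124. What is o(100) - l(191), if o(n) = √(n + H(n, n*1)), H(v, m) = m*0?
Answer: -117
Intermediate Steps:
H(v, m) = 0
f = 127 (f = 3 + 124 = 127)
l(K) = 127
o(n) = √n (o(n) = √(n + 0) = √n)
o(100) - l(191) = √100 - 1*127 = 10 - 127 = -117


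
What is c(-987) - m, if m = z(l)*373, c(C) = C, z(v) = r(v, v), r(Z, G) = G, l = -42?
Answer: 14679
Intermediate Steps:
z(v) = v
m = -15666 (m = -42*373 = -15666)
c(-987) - m = -987 - 1*(-15666) = -987 + 15666 = 14679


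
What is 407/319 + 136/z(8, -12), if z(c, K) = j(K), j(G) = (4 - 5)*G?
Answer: 1097/87 ≈ 12.609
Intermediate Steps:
j(G) = -G
z(c, K) = -K
407/319 + 136/z(8, -12) = 407/319 + 136/((-1*(-12))) = 407*(1/319) + 136/12 = 37/29 + 136*(1/12) = 37/29 + 34/3 = 1097/87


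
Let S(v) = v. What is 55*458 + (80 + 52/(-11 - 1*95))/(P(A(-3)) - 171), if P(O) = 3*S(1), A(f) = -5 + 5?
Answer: 16020539/636 ≈ 25190.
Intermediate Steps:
A(f) = 0
P(O) = 3 (P(O) = 3*1 = 3)
55*458 + (80 + 52/(-11 - 1*95))/(P(A(-3)) - 171) = 55*458 + (80 + 52/(-11 - 1*95))/(3 - 171) = 25190 + (80 + 52/(-11 - 95))/(-168) = 25190 + (80 + 52/(-106))*(-1/168) = 25190 + (80 + 52*(-1/106))*(-1/168) = 25190 + (80 - 26/53)*(-1/168) = 25190 + (4214/53)*(-1/168) = 25190 - 301/636 = 16020539/636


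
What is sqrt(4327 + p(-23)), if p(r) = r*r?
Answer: 2*sqrt(1214) ≈ 69.685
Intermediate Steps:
p(r) = r**2
sqrt(4327 + p(-23)) = sqrt(4327 + (-23)**2) = sqrt(4327 + 529) = sqrt(4856) = 2*sqrt(1214)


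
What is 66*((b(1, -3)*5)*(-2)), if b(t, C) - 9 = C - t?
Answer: -3300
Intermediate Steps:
b(t, C) = 9 + C - t (b(t, C) = 9 + (C - t) = 9 + C - t)
66*((b(1, -3)*5)*(-2)) = 66*(((9 - 3 - 1*1)*5)*(-2)) = 66*(((9 - 3 - 1)*5)*(-2)) = 66*((5*5)*(-2)) = 66*(25*(-2)) = 66*(-50) = -3300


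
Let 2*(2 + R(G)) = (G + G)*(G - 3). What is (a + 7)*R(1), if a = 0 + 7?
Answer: -56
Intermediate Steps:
a = 7
R(G) = -2 + G*(-3 + G) (R(G) = -2 + ((G + G)*(G - 3))/2 = -2 + ((2*G)*(-3 + G))/2 = -2 + (2*G*(-3 + G))/2 = -2 + G*(-3 + G))
(a + 7)*R(1) = (7 + 7)*(-2 + 1² - 3*1) = 14*(-2 + 1 - 3) = 14*(-4) = -56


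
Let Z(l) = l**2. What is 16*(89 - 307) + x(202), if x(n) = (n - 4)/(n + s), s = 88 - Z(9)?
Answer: -66254/19 ≈ -3487.1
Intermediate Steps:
s = 7 (s = 88 - 1*9**2 = 88 - 1*81 = 88 - 81 = 7)
x(n) = (-4 + n)/(7 + n) (x(n) = (n - 4)/(n + 7) = (-4 + n)/(7 + n))
16*(89 - 307) + x(202) = 16*(89 - 307) + (-4 + 202)/(7 + 202) = 16*(-218) + 198/209 = -3488 + (1/209)*198 = -3488 + 18/19 = -66254/19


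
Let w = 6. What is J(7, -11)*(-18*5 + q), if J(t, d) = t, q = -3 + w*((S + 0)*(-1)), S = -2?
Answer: -567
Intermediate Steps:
q = 9 (q = -3 + 6*((-2 + 0)*(-1)) = -3 + 6*(-2*(-1)) = -3 + 6*2 = -3 + 12 = 9)
J(7, -11)*(-18*5 + q) = 7*(-18*5 + 9) = 7*(-90 + 9) = 7*(-81) = -567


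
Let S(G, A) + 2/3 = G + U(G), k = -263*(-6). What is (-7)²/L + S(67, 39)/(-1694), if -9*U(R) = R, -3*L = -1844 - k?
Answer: 213751/26085906 ≈ 0.0081941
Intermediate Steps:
k = 1578
L = 3422/3 (L = -(-1844 - 1*1578)/3 = -(-1844 - 1578)/3 = -⅓*(-3422) = 3422/3 ≈ 1140.7)
U(R) = -R/9
S(G, A) = -⅔ + 8*G/9 (S(G, A) = -⅔ + (G - G/9) = -⅔ + 8*G/9)
(-7)²/L + S(67, 39)/(-1694) = (-7)²/(3422/3) + (-⅔ + (8/9)*67)/(-1694) = 49*(3/3422) + (-⅔ + 536/9)*(-1/1694) = 147/3422 + (530/9)*(-1/1694) = 147/3422 - 265/7623 = 213751/26085906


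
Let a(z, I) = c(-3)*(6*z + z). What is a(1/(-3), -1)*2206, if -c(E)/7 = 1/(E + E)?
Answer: -54047/9 ≈ -6005.2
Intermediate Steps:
c(E) = -7/(2*E) (c(E) = -7/(E + E) = -7*1/(2*E) = -7/(2*E))
a(z, I) = 49*z/6 (a(z, I) = (-7/2/(-3))*(6*z + z) = (-7/2*(-1/3))*(7*z) = 7*(7*z)/6 = 49*z/6)
a(1/(-3), -1)*2206 = ((49/6)/(-3))*2206 = ((49/6)*(-1/3))*2206 = -49/18*2206 = -54047/9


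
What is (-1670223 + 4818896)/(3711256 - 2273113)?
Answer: 3148673/1438143 ≈ 2.1894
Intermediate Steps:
(-1670223 + 4818896)/(3711256 - 2273113) = 3148673/1438143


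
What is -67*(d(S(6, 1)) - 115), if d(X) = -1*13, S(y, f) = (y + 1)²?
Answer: 8576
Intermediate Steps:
S(y, f) = (1 + y)²
d(X) = -13
-67*(d(S(6, 1)) - 115) = -67*(-13 - 115) = -67*(-128) = 8576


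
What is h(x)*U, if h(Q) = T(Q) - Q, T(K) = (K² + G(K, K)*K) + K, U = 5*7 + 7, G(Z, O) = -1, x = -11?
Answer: 5544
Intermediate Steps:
U = 42 (U = 35 + 7 = 42)
T(K) = K² (T(K) = (K² - K) + K = K²)
h(Q) = Q² - Q
h(x)*U = -11*(-1 - 11)*42 = -11*(-12)*42 = 132*42 = 5544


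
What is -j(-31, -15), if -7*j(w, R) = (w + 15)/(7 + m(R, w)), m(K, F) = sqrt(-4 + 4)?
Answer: -16/49 ≈ -0.32653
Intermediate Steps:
m(K, F) = 0 (m(K, F) = sqrt(0) = 0)
j(w, R) = -15/49 - w/49 (j(w, R) = -(w + 15)/(7*(7 + 0)) = -(15 + w)/(7*7) = -(15/7 + w/7)/7 = -15/49 - w/49)
-j(-31, -15) = -(-15/49 - 1/49*(-31)) = -(-15/49 + 31/49) = -1*16/49 = -16/49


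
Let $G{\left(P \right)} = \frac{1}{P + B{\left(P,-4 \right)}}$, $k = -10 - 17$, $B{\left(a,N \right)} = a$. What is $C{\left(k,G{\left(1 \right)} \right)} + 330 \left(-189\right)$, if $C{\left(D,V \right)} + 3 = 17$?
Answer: $-62356$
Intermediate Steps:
$k = -27$ ($k = -10 - 17 = -27$)
$G{\left(P \right)} = \frac{1}{2 P}$ ($G{\left(P \right)} = \frac{1}{P + P} = \frac{1}{2 P}$)
$C{\left(D,V \right)} = 14$ ($C{\left(D,V \right)} = -3 + 17 = 14$)
$C{\left(k,G{\left(1 \right)} \right)} + 330 \left(-189\right) = 14 + 330 \left(-189\right) = 14 - 62370 = -62356$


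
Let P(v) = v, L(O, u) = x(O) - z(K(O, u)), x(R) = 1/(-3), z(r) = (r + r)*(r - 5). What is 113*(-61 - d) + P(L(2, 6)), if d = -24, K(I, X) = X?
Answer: -12580/3 ≈ -4193.3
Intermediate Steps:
z(r) = 2*r*(-5 + r) (z(r) = (2*r)*(-5 + r) = 2*r*(-5 + r))
x(R) = -⅓
L(O, u) = -⅓ - 2*u*(-5 + u)
113*(-61 - d) + P(L(2, 6)) = 113*(-61 - 1*(-24)) + (-⅓ - 2*6*(-5 + 6)) = 113*(-61 + 24) + (-⅓ - 2*6*1) = 113*(-37) + (-⅓ - 12) = -4181 - 37/3 = -12580/3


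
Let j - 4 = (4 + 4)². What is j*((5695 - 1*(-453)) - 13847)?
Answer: -523532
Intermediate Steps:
j = 68 (j = 4 + (4 + 4)² = 4 + 8² = 4 + 64 = 68)
j*((5695 - 1*(-453)) - 13847) = 68*((5695 - 1*(-453)) - 13847) = 68*((5695 + 453) - 13847) = 68*(6148 - 13847) = 68*(-7699) = -523532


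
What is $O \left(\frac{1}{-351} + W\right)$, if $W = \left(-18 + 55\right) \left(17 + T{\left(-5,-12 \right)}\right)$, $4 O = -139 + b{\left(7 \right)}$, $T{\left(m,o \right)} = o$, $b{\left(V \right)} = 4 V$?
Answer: $- \frac{1201279}{234} \approx -5133.7$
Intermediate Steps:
$O = - \frac{111}{4}$ ($O = \frac{-139 + 4 \cdot 7}{4} = \frac{-139 + 28}{4} = \frac{1}{4} \left(-111\right) = - \frac{111}{4} \approx -27.75$)
$W = 185$ ($W = \left(-18 + 55\right) \left(17 - 12\right) = 37 \cdot 5 = 185$)
$O \left(\frac{1}{-351} + W\right) = - \frac{111 \left(\frac{1}{-351} + 185\right)}{4} = - \frac{111 \left(- \frac{1}{351} + 185\right)}{4} = \left(- \frac{111}{4}\right) \frac{64934}{351} = - \frac{1201279}{234}$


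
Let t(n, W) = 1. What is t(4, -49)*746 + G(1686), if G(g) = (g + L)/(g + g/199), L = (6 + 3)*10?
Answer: 5248013/7025 ≈ 747.05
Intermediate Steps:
L = 90 (L = 9*10 = 90)
G(g) = 199*(90 + g)/(200*g) (G(g) = (g + 90)/(g + g/199) = (90 + g)/(g + g*(1/199)) = (90 + g)/(g + g/199) = (90 + g)/((200*g/199)) = (90 + g)*(199/(200*g)) = 199*(90 + g)/(200*g))
t(4, -49)*746 + G(1686) = 1*746 + (199/200)*(90 + 1686)/1686 = 746 + (199/200)*(1/1686)*1776 = 746 + 7363/7025 = 5248013/7025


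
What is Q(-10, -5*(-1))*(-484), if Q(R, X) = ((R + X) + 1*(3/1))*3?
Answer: 2904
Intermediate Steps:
Q(R, X) = 9 + 3*R + 3*X (Q(R, X) = ((R + X) + 1*(3*1))*3 = ((R + X) + 1*3)*3 = ((R + X) + 3)*3 = (3 + R + X)*3 = 9 + 3*R + 3*X)
Q(-10, -5*(-1))*(-484) = (9 + 3*(-10) + 3*(-5*(-1)))*(-484) = (9 - 30 + 3*5)*(-484) = (9 - 30 + 15)*(-484) = -6*(-484) = 2904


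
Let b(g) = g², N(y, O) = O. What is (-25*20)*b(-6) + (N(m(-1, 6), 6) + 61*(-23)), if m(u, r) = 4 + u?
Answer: -19397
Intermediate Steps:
(-25*20)*b(-6) + (N(m(-1, 6), 6) + 61*(-23)) = -25*20*(-6)² + (6 + 61*(-23)) = -500*36 + (6 - 1403) = -18000 - 1397 = -19397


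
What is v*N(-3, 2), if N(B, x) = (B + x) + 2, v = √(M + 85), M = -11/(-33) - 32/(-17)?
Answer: 4*√14178/51 ≈ 9.3389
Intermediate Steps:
M = 113/51 (M = -11*(-1/33) - 32*(-1/17) = ⅓ + 32/17 = 113/51 ≈ 2.2157)
v = 4*√14178/51 (v = √(113/51 + 85) = √(4448/51) = 4*√14178/51 ≈ 9.3389)
N(B, x) = 2 + B + x
v*N(-3, 2) = (4*√14178/51)*(2 - 3 + 2) = (4*√14178/51)*1 = 4*√14178/51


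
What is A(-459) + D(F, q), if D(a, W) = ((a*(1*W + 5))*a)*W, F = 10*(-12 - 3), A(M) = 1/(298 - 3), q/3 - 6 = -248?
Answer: 3474372825001/295 ≈ 1.1778e+10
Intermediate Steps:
q = -726 (q = 18 + 3*(-248) = 18 - 744 = -726)
A(M) = 1/295
F = -150 (F = 10*(-15) = -150)
D(a, W) = W*a**2*(5 + W) (D(a, W) = ((a*(W + 5))*a)*W = ((a*(5 + W))*a)*W = (a**2*(5 + W))*W = W*a**2*(5 + W))
A(-459) + D(F, q) = 1/295 - 726*(-150)**2*(5 - 726) = 1/295 - 726*22500*(-721) = 1/295 + 11777535000 = 3474372825001/295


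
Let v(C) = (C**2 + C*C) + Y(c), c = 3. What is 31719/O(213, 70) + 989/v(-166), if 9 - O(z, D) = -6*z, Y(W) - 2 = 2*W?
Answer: 44862157/1818960 ≈ 24.664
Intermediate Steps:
Y(W) = 2 + 2*W
v(C) = 8 + 2*C**2 (v(C) = (C**2 + C*C) + (2 + 2*3) = (C**2 + C**2) + (2 + 6) = 2*C**2 + 8 = 8 + 2*C**2)
O(z, D) = 9 + 6*z (O(z, D) = 9 - (-6)*z = 9 + 6*z)
31719/O(213, 70) + 989/v(-166) = 31719/(9 + 6*213) + 989/(8 + 2*(-166)**2) = 31719/(9 + 1278) + 989/(8 + 2*27556) = 31719/1287 + 989/(8 + 55112) = 31719*(1/1287) + 989/55120 = 10573/429 + 989*(1/55120) = 10573/429 + 989/55120 = 44862157/1818960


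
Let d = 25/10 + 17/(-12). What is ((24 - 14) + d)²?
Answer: 17689/144 ≈ 122.84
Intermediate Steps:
d = 13/12 (d = 25*(⅒) + 17*(-1/12) = 5/2 - 17/12 = 13/12 ≈ 1.0833)
((24 - 14) + d)² = ((24 - 14) + 13/12)² = (10 + 13/12)² = (133/12)² = 17689/144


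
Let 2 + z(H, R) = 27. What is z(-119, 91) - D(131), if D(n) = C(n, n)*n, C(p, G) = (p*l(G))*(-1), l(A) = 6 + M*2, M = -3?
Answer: 25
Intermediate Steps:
z(H, R) = 25 (z(H, R) = -2 + 27 = 25)
l(A) = 0 (l(A) = 6 - 3*2 = 6 - 6 = 0)
C(p, G) = 0 (C(p, G) = (p*0)*(-1) = 0*(-1) = 0)
D(n) = 0 (D(n) = 0*n = 0)
z(-119, 91) - D(131) = 25 - 1*0 = 25 + 0 = 25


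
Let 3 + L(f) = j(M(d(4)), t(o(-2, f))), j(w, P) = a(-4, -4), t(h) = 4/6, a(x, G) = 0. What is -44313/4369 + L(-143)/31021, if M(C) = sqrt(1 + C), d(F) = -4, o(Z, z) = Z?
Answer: -1374646680/135530749 ≈ -10.143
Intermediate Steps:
t(h) = 2/3 (t(h) = 4*(1/6) = 2/3)
j(w, P) = 0
L(f) = -3 (L(f) = -3 + 0 = -3)
-44313/4369 + L(-143)/31021 = -44313/4369 - 3/31021 = -1374646680/135530749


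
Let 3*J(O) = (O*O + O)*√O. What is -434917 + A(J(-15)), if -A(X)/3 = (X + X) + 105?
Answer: -435232 - 420*I*√15 ≈ -4.3523e+5 - 1626.7*I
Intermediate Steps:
J(O) = √O*(O + O²)/3 (J(O) = ((O*O + O)*√O)/3 = ((O² + O)*√O)/3 = ((O + O²)*√O)/3 = (√O*(O + O²))/3 = √O*(O + O²)/3)
A(X) = -315 - 6*X (A(X) = -3*((X + X) + 105) = -3*(2*X + 105) = -3*(105 + 2*X) = -315 - 6*X)
-434917 + A(J(-15)) = -434917 + (-315 - 2*(-15)^(3/2)*(1 - 15)) = -434917 + (-315 - 2*(-15*I*√15)*(-14)) = -434917 + (-315 - 420*I*√15) = -435232 - 420*I*√15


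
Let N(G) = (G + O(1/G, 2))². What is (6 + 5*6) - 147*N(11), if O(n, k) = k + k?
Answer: -33039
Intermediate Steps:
O(n, k) = 2*k
N(G) = (4 + G)² (N(G) = (G + 2*2)² = (G + 4)² = (4 + G)²)
(6 + 5*6) - 147*N(11) = (6 + 5*6) - 147*(4 + 11)² = (6 + 30) - 147*15² = 36 - 147*225 = 36 - 33075 = -33039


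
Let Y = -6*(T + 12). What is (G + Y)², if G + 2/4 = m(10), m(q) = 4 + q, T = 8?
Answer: 45369/4 ≈ 11342.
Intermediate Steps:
G = 27/2 (G = -½ + (4 + 10) = -½ + 14 = 27/2 ≈ 13.500)
Y = -120 (Y = -6*(8 + 12) = -6*20 = -120)
(G + Y)² = (27/2 - 120)² = (-213/2)² = 45369/4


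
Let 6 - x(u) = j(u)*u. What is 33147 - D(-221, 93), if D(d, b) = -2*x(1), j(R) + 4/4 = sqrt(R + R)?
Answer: 33161 - 2*sqrt(2) ≈ 33158.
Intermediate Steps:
j(R) = -1 + sqrt(2)*sqrt(R) (j(R) = -1 + sqrt(R + R) = -1 + sqrt(2*R) = -1 + sqrt(2)*sqrt(R))
x(u) = 6 - u*(-1 + sqrt(2)*sqrt(u)) (x(u) = 6 - (-1 + sqrt(2)*sqrt(u))*u = 6 - u*(-1 + sqrt(2)*sqrt(u)))
D(d, b) = -14 + 2*sqrt(2) (D(d, b) = -2*(6 + 1 - sqrt(2)*1**(3/2)) = -2*(6 + 1 - 1*sqrt(2)*1) = -2*(6 + 1 - sqrt(2)) = -2*(7 - sqrt(2)) = -14 + 2*sqrt(2))
33147 - D(-221, 93) = 33147 - (-14 + 2*sqrt(2)) = 33147 + (14 - 2*sqrt(2)) = 33161 - 2*sqrt(2)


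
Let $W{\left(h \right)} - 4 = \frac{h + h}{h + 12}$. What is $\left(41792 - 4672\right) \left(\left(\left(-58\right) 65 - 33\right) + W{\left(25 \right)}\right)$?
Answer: $- \frac{5215842560}{37} \approx -1.4097 \cdot 10^{8}$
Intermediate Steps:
$W{\left(h \right)} = 4 + \frac{2 h}{12 + h}$ ($W{\left(h \right)} = 4 + \frac{h + h}{h + 12} = 4 + \frac{2 h}{12 + h}$)
$\left(41792 - 4672\right) \left(\left(\left(-58\right) 65 - 33\right) + W{\left(25 \right)}\right) = \left(41792 - 4672\right) \left(\left(\left(-58\right) 65 - 33\right) + \frac{6 \left(8 + 25\right)}{12 + 25}\right) = 37120 \left(\left(-3770 - 33\right) + 6 \cdot \frac{1}{37} \cdot 33\right) = 37120 \left(-3803 + 6 \cdot \frac{1}{37} \cdot 33\right) = 37120 \left(-3803 + \frac{198}{37}\right) = 37120 \left(- \frac{140513}{37}\right) = - \frac{5215842560}{37}$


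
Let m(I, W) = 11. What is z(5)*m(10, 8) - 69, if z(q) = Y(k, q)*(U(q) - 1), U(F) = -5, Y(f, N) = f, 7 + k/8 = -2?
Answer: 4683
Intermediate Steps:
k = -72 (k = -56 + 8*(-2) = -56 - 16 = -72)
z(q) = 432 (z(q) = -72*(-5 - 1) = -72*(-6) = 432)
z(5)*m(10, 8) - 69 = 432*11 - 69 = 4752 - 69 = 4683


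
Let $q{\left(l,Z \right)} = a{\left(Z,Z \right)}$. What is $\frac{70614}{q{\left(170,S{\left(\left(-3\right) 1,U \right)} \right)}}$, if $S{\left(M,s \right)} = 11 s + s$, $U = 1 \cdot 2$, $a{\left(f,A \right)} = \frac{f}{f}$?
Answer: $70614$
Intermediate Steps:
$a{\left(f,A \right)} = 1$
$U = 2$
$S{\left(M,s \right)} = 12 s$
$q{\left(l,Z \right)} = 1$
$\frac{70614}{q{\left(170,S{\left(\left(-3\right) 1,U \right)} \right)}} = \frac{70614}{1} = 70614 \cdot 1 = 70614$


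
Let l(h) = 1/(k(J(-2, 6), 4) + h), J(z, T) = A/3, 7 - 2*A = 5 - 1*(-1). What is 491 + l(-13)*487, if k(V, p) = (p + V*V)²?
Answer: 2682059/4177 ≈ 642.10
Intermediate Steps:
A = ½ (A = 7/2 - (5 - 1*(-1))/2 = 7/2 - (5 + 1)/2 = 7/2 - ½*6 = 7/2 - 3 = ½ ≈ 0.50000)
J(z, T) = ⅙ (J(z, T) = (½)/3 = (½)*(⅓) = ⅙)
k(V, p) = (p + V²)²
l(h) = 1/(21025/1296 + h) (l(h) = 1/((4 + (⅙)²)² + h) = 1/((4 + 1/36)² + h) = 1/((145/36)² + h) = 1/(21025/1296 + h))
491 + l(-13)*487 = 491 + (1296/(21025 + 1296*(-13)))*487 = 491 + (1296/(21025 - 16848))*487 = 491 + (1296/4177)*487 = 491 + 631152/4177 = 2682059/4177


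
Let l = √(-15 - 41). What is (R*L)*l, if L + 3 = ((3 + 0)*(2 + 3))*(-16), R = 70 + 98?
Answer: -81648*I*√14 ≈ -3.055e+5*I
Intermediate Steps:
l = 2*I*√14 (l = √(-56) = 2*I*√14 ≈ 7.4833*I)
R = 168
L = -243 (L = -3 + ((3 + 0)*(2 + 3))*(-16) = -3 + (3*5)*(-16) = -3 + 15*(-16) = -3 - 240 = -243)
(R*L)*l = (168*(-243))*(2*I*√14) = -81648*I*√14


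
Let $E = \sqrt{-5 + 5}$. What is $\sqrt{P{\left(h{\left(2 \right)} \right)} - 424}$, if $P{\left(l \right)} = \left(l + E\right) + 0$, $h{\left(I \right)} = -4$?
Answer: $2 i \sqrt{107} \approx 20.688 i$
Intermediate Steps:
$E = 0$ ($E = \sqrt{0} = 0$)
$P{\left(l \right)} = l$ ($P{\left(l \right)} = \left(l + 0\right) + 0 = l + 0 = l$)
$\sqrt{P{\left(h{\left(2 \right)} \right)} - 424} = \sqrt{-4 - 424} = \sqrt{-428} = 2 i \sqrt{107}$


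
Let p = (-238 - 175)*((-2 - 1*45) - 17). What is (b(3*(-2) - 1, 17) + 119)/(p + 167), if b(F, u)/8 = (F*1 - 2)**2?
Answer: 767/26599 ≈ 0.028836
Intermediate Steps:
b(F, u) = 8*(-2 + F)**2 (b(F, u) = 8*(F*1 - 2)**2 = 8*(F - 2)**2 = 8*(-2 + F)**2)
p = 26432 (p = -413*((-2 - 45) - 17) = -413*(-47 - 17) = -413*(-64) = 26432)
(b(3*(-2) - 1, 17) + 119)/(p + 167) = (8*(-2 + (3*(-2) - 1))**2 + 119)/(26432 + 167) = (8*(-2 + (-6 - 1))**2 + 119)/26599 = (8*(-2 - 7)**2 + 119)*(1/26599) = (8*(-9)**2 + 119)*(1/26599) = (8*81 + 119)*(1/26599) = (648 + 119)*(1/26599) = 767*(1/26599) = 767/26599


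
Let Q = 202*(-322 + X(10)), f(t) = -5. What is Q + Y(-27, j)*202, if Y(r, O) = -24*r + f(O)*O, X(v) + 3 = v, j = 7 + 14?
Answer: 46056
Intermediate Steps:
j = 21
X(v) = -3 + v
Y(r, O) = -24*r - 5*O
Q = -63630 (Q = 202*(-322 + (-3 + 10)) = 202*(-322 + 7) = 202*(-315) = -63630)
Q + Y(-27, j)*202 = -63630 + (-24*(-27) - 5*21)*202 = -63630 + (648 - 105)*202 = -63630 + 543*202 = -63630 + 109686 = 46056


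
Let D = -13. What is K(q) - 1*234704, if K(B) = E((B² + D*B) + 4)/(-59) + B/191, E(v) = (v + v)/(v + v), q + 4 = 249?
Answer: -2644865112/11269 ≈ -2.3470e+5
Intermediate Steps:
q = 245 (q = -4 + 249 = 245)
E(v) = 1 (E(v) = (2*v)/((2*v)) = (2*v)*(1/(2*v)) = 1)
K(B) = -1/59 + B/191 (K(B) = 1/(-59) + B/191 = 1*(-1/59) + B*(1/191) = -1/59 + B/191)
K(q) - 1*234704 = (-1/59 + (1/191)*245) - 1*234704 = (-1/59 + 245/191) - 234704 = 14264/11269 - 234704 = -2644865112/11269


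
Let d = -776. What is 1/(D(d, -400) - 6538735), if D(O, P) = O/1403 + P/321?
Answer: -450363/2944805121101 ≈ -1.5293e-7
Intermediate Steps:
D(O, P) = P/321 + O/1403 (D(O, P) = O*(1/1403) + P*(1/321) = O/1403 + P/321 = P/321 + O/1403)
1/(D(d, -400) - 6538735) = 1/(((1/321)*(-400) + (1/1403)*(-776)) - 6538735) = 1/((-400/321 - 776/1403) - 6538735) = 1/(-810296/450363 - 6538735) = 1/(-2944805121101/450363) = -450363/2944805121101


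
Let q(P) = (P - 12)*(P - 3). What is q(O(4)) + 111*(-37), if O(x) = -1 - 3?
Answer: -3995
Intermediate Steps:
O(x) = -4
q(P) = (-12 + P)*(-3 + P)
q(O(4)) + 111*(-37) = (36 + (-4)² - 15*(-4)) + 111*(-37) = (36 + 16 + 60) - 4107 = 112 - 4107 = -3995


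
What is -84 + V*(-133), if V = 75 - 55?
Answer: -2744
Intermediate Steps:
V = 20
-84 + V*(-133) = -84 + 20*(-133) = -84 - 2660 = -2744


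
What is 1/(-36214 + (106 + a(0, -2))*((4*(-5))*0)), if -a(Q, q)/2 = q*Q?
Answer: -1/36214 ≈ -2.7614e-5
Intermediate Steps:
a(Q, q) = -2*Q*q (a(Q, q) = -2*q*Q = -2*Q*q)
1/(-36214 + (106 + a(0, -2))*((4*(-5))*0)) = 1/(-36214 + (106 - 2*0*(-2))*((4*(-5))*0)) = 1/(-36214 + (106 + 0)*(-20*0)) = 1/(-36214 + 106*0) = 1/(-36214 + 0) = 1/(-36214) = -1/36214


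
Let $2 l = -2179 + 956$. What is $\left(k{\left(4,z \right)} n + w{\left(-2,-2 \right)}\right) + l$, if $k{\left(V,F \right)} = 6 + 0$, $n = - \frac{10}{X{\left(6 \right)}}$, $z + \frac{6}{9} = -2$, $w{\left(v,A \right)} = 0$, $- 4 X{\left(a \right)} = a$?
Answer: $- \frac{1143}{2} \approx -571.5$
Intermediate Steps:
$l = - \frac{1223}{2}$ ($l = \frac{-2179 + 956}{2} = \frac{1}{2} \left(-1223\right) = - \frac{1223}{2} \approx -611.5$)
$X{\left(a \right)} = - \frac{a}{4}$
$z = - \frac{8}{3}$ ($z = - \frac{2}{3} - 2 = - \frac{8}{3} \approx -2.6667$)
$n = \frac{20}{3}$ ($n = - \frac{10}{\left(- \frac{1}{4}\right) 6} = - \frac{10}{- \frac{3}{2}} = \left(-10\right) \left(- \frac{2}{3}\right) = \frac{20}{3} \approx 6.6667$)
$k{\left(V,F \right)} = 6$
$\left(k{\left(4,z \right)} n + w{\left(-2,-2 \right)}\right) + l = \left(6 \cdot \frac{20}{3} + 0\right) - \frac{1223}{2} = \left(40 + 0\right) - \frac{1223}{2} = 40 - \frac{1223}{2} = - \frac{1143}{2}$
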